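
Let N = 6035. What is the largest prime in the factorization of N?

6035 = 5 · 1207
1207 = 17 · 71
71 is prime.
So 6035 = 5 · 17 · 71; the largest prime factor is 71.

71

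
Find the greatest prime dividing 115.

115 = 5 · 23
23 is prime.
So 115 = 5 · 23; the largest prime factor is 23.

23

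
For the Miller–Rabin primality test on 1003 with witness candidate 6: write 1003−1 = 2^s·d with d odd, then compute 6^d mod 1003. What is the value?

704

1003 − 1 = 1002 = 2^1 · 501, so d = 501.
6^1 ≡ 6 (mod 1003)
6^2 ≡ 6^2 = 36 ≡ 36 (mod 1003)
6^4 ≡ 36^2 = 1296 ≡ 293 (mod 1003)
6^8 ≡ 293^2 = 85849 ≡ 594 (mod 1003)
6^16 ≡ 594^2 = 352836 ≡ 783 (mod 1003)
6^32 ≡ 783^2 = 613089 ≡ 256 (mod 1003)
6^64 ≡ 256^2 = 65536 ≡ 341 (mod 1003)
6^128 ≡ 341^2 = 116281 ≡ 936 (mod 1003)
6^256 ≡ 936^2 = 876096 ≡ 477 (mod 1003)
501 = 256 + 128 + 64 + 32 + 16 + 4 + 1 in binary powers of 2.
So 6^501 ≡ 477 · 936 · 341 · 256 · 783 · 293 · 6 ≡ 704 (mod 1003).
Squaring chain: 704; never reaches −1, so base 6 is a Miller–Rabin witness that 1003 is composite.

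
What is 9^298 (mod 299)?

9^1 ≡ 9 (mod 299)
9^2 ≡ 9^2 = 81 ≡ 81 (mod 299)
9^4 ≡ 81^2 = 6561 ≡ 282 (mod 299)
9^8 ≡ 282^2 = 79524 ≡ 289 (mod 299)
9^16 ≡ 289^2 = 83521 ≡ 100 (mod 299)
9^32 ≡ 100^2 = 10000 ≡ 133 (mod 299)
9^64 ≡ 133^2 = 17689 ≡ 48 (mod 299)
9^128 ≡ 48^2 = 2304 ≡ 211 (mod 299)
9^256 ≡ 211^2 = 44521 ≡ 269 (mod 299)
298 = 256 + 32 + 8 + 2 in binary powers of 2.
So 9^298 ≡ 269 · 133 · 289 · 81 ≡ 9 (mod 299).
Since 9 ≠ 1, base 9 is a Fermat witness: 299 is composite.

9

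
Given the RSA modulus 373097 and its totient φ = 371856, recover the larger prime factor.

733

φ(n) = (p−1)(q−1) = n − (p+q) + 1, so p + q = 373097 − 371856 + 1 = 1242.
p and q are the roots of t² − 1242t + 373097 = 0.
Discriminant: 1242² − 4·373097 = 1542564 − 1492388 = 50176; √50176 = 224.
q = (1242 − 224)/2 = 509, p = (1242 + 224)/2 = 733.
Check: 509 · 733 = 373097.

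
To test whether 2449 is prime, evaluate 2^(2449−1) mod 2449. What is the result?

1000

2^1 ≡ 2 (mod 2449)
2^2 ≡ 2^2 = 4 ≡ 4 (mod 2449)
2^4 ≡ 4^2 = 16 ≡ 16 (mod 2449)
2^8 ≡ 16^2 = 256 ≡ 256 (mod 2449)
2^16 ≡ 256^2 = 65536 ≡ 1862 (mod 2449)
2^32 ≡ 1862^2 = 3467044 ≡ 1709 (mod 2449)
2^64 ≡ 1709^2 = 2920681 ≡ 1473 (mod 2449)
2^128 ≡ 1473^2 = 2169729 ≡ 2364 (mod 2449)
2^256 ≡ 2364^2 = 5588496 ≡ 2327 (mod 2449)
2^512 ≡ 2327^2 = 5414929 ≡ 190 (mod 2449)
2^1024 ≡ 190^2 = 36100 ≡ 1814 (mod 2449)
2^2048 ≡ 1814^2 = 3290596 ≡ 1589 (mod 2449)
2448 = 2048 + 256 + 128 + 16 in binary powers of 2.
So 2^2448 ≡ 1589 · 2327 · 2364 · 1862 ≡ 1000 (mod 2449).
Since 1000 ≠ 1, base 2 is a Fermat witness: 2449 is composite.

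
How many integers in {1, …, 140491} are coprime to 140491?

127200

Factor: 140491 = 13 · 101 · 107.
φ(140491) = (13−1) · (101−1) · (107−1) = 12 · 100 · 106 = 127200.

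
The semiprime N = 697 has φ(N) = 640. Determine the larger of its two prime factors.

φ(n) = (p−1)(q−1) = n − (p+q) + 1, so p + q = 697 − 640 + 1 = 58.
p and q are the roots of t² − 58t + 697 = 0.
Discriminant: 58² − 4·697 = 3364 − 2788 = 576; √576 = 24.
q = (58 − 24)/2 = 17, p = (58 + 24)/2 = 41.
Check: 17 · 41 = 697.

41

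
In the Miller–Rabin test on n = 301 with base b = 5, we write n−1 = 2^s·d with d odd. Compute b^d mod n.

301 − 1 = 300 = 2^2 · 75, so d = 75.
5^1 ≡ 5 (mod 301)
5^2 ≡ 5^2 = 25 ≡ 25 (mod 301)
5^4 ≡ 25^2 = 625 ≡ 23 (mod 301)
5^8 ≡ 23^2 = 529 ≡ 228 (mod 301)
5^16 ≡ 228^2 = 51984 ≡ 212 (mod 301)
5^32 ≡ 212^2 = 44944 ≡ 95 (mod 301)
5^64 ≡ 95^2 = 9025 ≡ 296 (mod 301)
75 = 64 + 8 + 2 + 1 in binary powers of 2.
So 5^75 ≡ 296 · 228 · 25 · 5 ≡ 174 (mod 301).
Squaring chain: 174 → 176; never reaches −1, so base 5 is a Miller–Rabin witness that 301 is composite.

174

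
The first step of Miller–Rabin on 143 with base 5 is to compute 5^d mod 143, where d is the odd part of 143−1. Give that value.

143 − 1 = 142 = 2^1 · 71, so d = 71.
5^1 ≡ 5 (mod 143)
5^2 ≡ 5^2 = 25 ≡ 25 (mod 143)
5^4 ≡ 25^2 = 625 ≡ 53 (mod 143)
5^8 ≡ 53^2 = 2809 ≡ 92 (mod 143)
5^16 ≡ 92^2 = 8464 ≡ 27 (mod 143)
5^32 ≡ 27^2 = 729 ≡ 14 (mod 143)
5^64 ≡ 14^2 = 196 ≡ 53 (mod 143)
71 = 64 + 4 + 2 + 1 in binary powers of 2.
So 5^71 ≡ 53 · 53 · 25 · 5 ≡ 60 (mod 143).
Squaring chain: 60; never reaches −1, so base 5 is a Miller–Rabin witness that 143 is composite.

60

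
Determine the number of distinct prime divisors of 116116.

116116 = 2^2 · 29029
29029 = 7 · 4147
4147 = 11 · 377
377 = 13 · 29
116116 = 2^2 · 7 · 11 · 13 · 29, which has 5 distinct prime factors.

5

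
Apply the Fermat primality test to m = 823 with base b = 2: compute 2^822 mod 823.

1

2^1 ≡ 2 (mod 823)
2^2 ≡ 2^2 = 4 ≡ 4 (mod 823)
2^4 ≡ 4^2 = 16 ≡ 16 (mod 823)
2^8 ≡ 16^2 = 256 ≡ 256 (mod 823)
2^16 ≡ 256^2 = 65536 ≡ 519 (mod 823)
2^32 ≡ 519^2 = 269361 ≡ 240 (mod 823)
2^64 ≡ 240^2 = 57600 ≡ 813 (mod 823)
2^128 ≡ 813^2 = 660969 ≡ 100 (mod 823)
2^256 ≡ 100^2 = 10000 ≡ 124 (mod 823)
2^512 ≡ 124^2 = 15376 ≡ 562 (mod 823)
822 = 512 + 256 + 32 + 16 + 4 + 2 in binary powers of 2.
So 2^822 ≡ 562 · 124 · 240 · 519 · 16 · 4 ≡ 1 (mod 823).
Since the result is 1, base 2 gives no evidence that 823 is composite.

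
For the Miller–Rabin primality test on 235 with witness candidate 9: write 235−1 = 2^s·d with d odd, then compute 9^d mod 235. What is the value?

235 − 1 = 234 = 2^1 · 117, so d = 117.
9^1 ≡ 9 (mod 235)
9^2 ≡ 9^2 = 81 ≡ 81 (mod 235)
9^4 ≡ 81^2 = 6561 ≡ 216 (mod 235)
9^8 ≡ 216^2 = 46656 ≡ 126 (mod 235)
9^16 ≡ 126^2 = 15876 ≡ 131 (mod 235)
9^32 ≡ 131^2 = 17161 ≡ 6 (mod 235)
9^64 ≡ 6^2 = 36 ≡ 36 (mod 235)
117 = 64 + 32 + 16 + 4 + 1 in binary powers of 2.
So 9^117 ≡ 36 · 6 · 131 · 216 · 9 ≡ 34 (mod 235).
Squaring chain: 34; never reaches −1, so base 9 is a Miller–Rabin witness that 235 is composite.

34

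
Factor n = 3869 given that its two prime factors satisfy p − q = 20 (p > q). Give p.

Since p = q + 20, we have 3869 = q(q + 20), so q² + 20q − 3869 = 0.
Discriminant: 20² + 4·3869 = 400 + 15476 = 15876; √15876 = 126.
q = (−20 + 126)/2 = 53, and p = q + 20 = 73.
Check: 53 · 73 = 3869.

73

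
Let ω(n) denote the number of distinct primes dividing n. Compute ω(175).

175 = 5^2 · 7
175 = 5^2 · 7, which has 2 distinct prime factors.

2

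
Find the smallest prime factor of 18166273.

18166273 is odd.
Digit sum 34, not divisible by 3.
Ends in 3: not divisible by 5.
7: 18166273 = 7·2595181 + 6
11: 18166273 = 11·1651479 + 4
13: 18166273 = 13·1397405 + 8
17: 18166273 = 17·1068604 + 5
19: 18166273 = 19·956119 + 12
23: 18166273 = 23·789837 + 22
29: 18166273 = 29·626423 + 6
31: 18166273 = 31·586008 + 25
37: 18166273 = 37·490980 + 13
41: 18166273 = 41·443079 + 34
43: 18166273 = 43·422471 + 20
47: 18166273 = 47·386516 + 21
53: 18166273 = 53·342759 + 46
59: 18166273 = 59·307902 + 55
61: 18166273 = 61·297807 + 46
67: 18166273 = 67·271138 + 27
71: 18166273 = 71·255863

71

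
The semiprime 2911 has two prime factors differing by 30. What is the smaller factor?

Since p = q + 30, we have 2911 = q(q + 30), so q² + 30q − 2911 = 0.
Discriminant: 30² + 4·2911 = 900 + 11644 = 12544; √12544 = 112.
q = (−30 + 112)/2 = 41, and p = q + 30 = 71.
Check: 41 · 71 = 2911.

41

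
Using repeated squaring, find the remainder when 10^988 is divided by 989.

10^1 ≡ 10 (mod 989)
10^2 ≡ 10^2 = 100 ≡ 100 (mod 989)
10^4 ≡ 100^2 = 10000 ≡ 110 (mod 989)
10^8 ≡ 110^2 = 12100 ≡ 232 (mod 989)
10^16 ≡ 232^2 = 53824 ≡ 418 (mod 989)
10^32 ≡ 418^2 = 174724 ≡ 660 (mod 989)
10^64 ≡ 660^2 = 435600 ≡ 440 (mod 989)
10^128 ≡ 440^2 = 193600 ≡ 745 (mod 989)
10^256 ≡ 745^2 = 555025 ≡ 196 (mod 989)
10^512 ≡ 196^2 = 38416 ≡ 834 (mod 989)
988 = 512 + 256 + 128 + 64 + 16 + 8 + 4 in binary powers of 2.
So 10^988 ≡ 834 · 196 · 745 · 440 · 418 · 232 · 110 ≡ 440 (mod 989).
Since 440 ≠ 1, base 10 is a Fermat witness: 989 is composite.

440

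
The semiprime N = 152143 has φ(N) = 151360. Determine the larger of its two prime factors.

431

φ(n) = (p−1)(q−1) = n − (p+q) + 1, so p + q = 152143 − 151360 + 1 = 784.
p and q are the roots of t² − 784t + 152143 = 0.
Discriminant: 784² − 4·152143 = 614656 − 608572 = 6084; √6084 = 78.
q = (784 − 78)/2 = 353, p = (784 + 78)/2 = 431.
Check: 353 · 431 = 152143.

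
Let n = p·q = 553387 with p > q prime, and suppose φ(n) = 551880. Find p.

φ(n) = (p−1)(q−1) = n − (p+q) + 1, so p + q = 553387 − 551880 + 1 = 1508.
p and q are the roots of t² − 1508t + 553387 = 0.
Discriminant: 1508² − 4·553387 = 2274064 − 2213548 = 60516; √60516 = 246.
q = (1508 − 246)/2 = 631, p = (1508 + 246)/2 = 877.
Check: 631 · 877 = 553387.

877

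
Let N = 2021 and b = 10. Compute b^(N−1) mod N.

1615

10^1 ≡ 10 (mod 2021)
10^2 ≡ 10^2 = 100 ≡ 100 (mod 2021)
10^4 ≡ 100^2 = 10000 ≡ 1916 (mod 2021)
10^8 ≡ 1916^2 = 3671056 ≡ 920 (mod 2021)
10^16 ≡ 920^2 = 846400 ≡ 1622 (mod 2021)
10^32 ≡ 1622^2 = 2630884 ≡ 1563 (mod 2021)
10^64 ≡ 1563^2 = 2442969 ≡ 1601 (mod 2021)
10^128 ≡ 1601^2 = 2563201 ≡ 573 (mod 2021)
10^256 ≡ 573^2 = 328329 ≡ 927 (mod 2021)
10^512 ≡ 927^2 = 859329 ≡ 404 (mod 2021)
10^1024 ≡ 404^2 = 163216 ≡ 1536 (mod 2021)
2020 = 1024 + 512 + 256 + 128 + 64 + 32 + 4 in binary powers of 2.
So 10^2020 ≡ 1536 · 404 · 927 · 573 · 1601 · 1563 · 1916 ≡ 1615 (mod 2021).
Since 1615 ≠ 1, base 10 is a Fermat witness: 2021 is composite.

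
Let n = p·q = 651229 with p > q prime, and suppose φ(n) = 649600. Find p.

929

φ(n) = (p−1)(q−1) = n − (p+q) + 1, so p + q = 651229 − 649600 + 1 = 1630.
p and q are the roots of t² − 1630t + 651229 = 0.
Discriminant: 1630² − 4·651229 = 2656900 − 2604916 = 51984; √51984 = 228.
q = (1630 − 228)/2 = 701, p = (1630 + 228)/2 = 929.
Check: 701 · 929 = 651229.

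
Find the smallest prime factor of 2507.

2507 is odd.
Digit sum 14, not divisible by 3.
Ends in 7: not divisible by 5.
7: 2507 = 7·358 + 1
11: 2507 = 11·227 + 10
13: 2507 = 13·192 + 11
17: 2507 = 17·147 + 8
19: 2507 = 19·131 + 18
23: 2507 = 23·109

23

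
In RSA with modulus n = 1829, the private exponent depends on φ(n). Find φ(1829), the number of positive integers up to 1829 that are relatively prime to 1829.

1740

Factor: 1829 = 31 · 59.
φ(1829) = (31−1) · (59−1) = 30 · 58 = 1740.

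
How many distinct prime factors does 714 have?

714 = 2 · 357
357 = 3 · 119
119 = 7 · 17
714 = 2 · 3 · 7 · 17, which has 4 distinct prime factors.

4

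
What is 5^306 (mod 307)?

5^1 ≡ 5 (mod 307)
5^2 ≡ 5^2 = 25 ≡ 25 (mod 307)
5^4 ≡ 25^2 = 625 ≡ 11 (mod 307)
5^8 ≡ 11^2 = 121 ≡ 121 (mod 307)
5^16 ≡ 121^2 = 14641 ≡ 212 (mod 307)
5^32 ≡ 212^2 = 44944 ≡ 122 (mod 307)
5^64 ≡ 122^2 = 14884 ≡ 148 (mod 307)
5^128 ≡ 148^2 = 21904 ≡ 107 (mod 307)
5^256 ≡ 107^2 = 11449 ≡ 90 (mod 307)
306 = 256 + 32 + 16 + 2 in binary powers of 2.
So 5^306 ≡ 90 · 122 · 212 · 25 ≡ 1 (mod 307).
Since the result is 1, base 5 gives no evidence that 307 is composite.

1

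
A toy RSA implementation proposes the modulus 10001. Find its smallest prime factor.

73

10001 is odd.
Digit sum 2, not divisible by 3.
Ends in 1: not divisible by 5.
7: 10001 = 7·1428 + 5
11: 10001 = 11·909 + 2
13: 10001 = 13·769 + 4
17: 10001 = 17·588 + 5
19: 10001 = 19·526 + 7
23: 10001 = 23·434 + 19
29: 10001 = 29·344 + 25
31: 10001 = 31·322 + 19
37: 10001 = 37·270 + 11
41: 10001 = 41·243 + 38
43: 10001 = 43·232 + 25
47: 10001 = 47·212 + 37
53: 10001 = 53·188 + 37
59: 10001 = 59·169 + 30
61: 10001 = 61·163 + 58
67: 10001 = 67·149 + 18
71: 10001 = 71·140 + 61
73: 10001 = 73·137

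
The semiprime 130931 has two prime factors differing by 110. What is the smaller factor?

311

Since p = q + 110, we have 130931 = q(q + 110), so q² + 110q − 130931 = 0.
Discriminant: 110² + 4·130931 = 12100 + 523724 = 535824; √535824 = 732.
q = (−110 + 732)/2 = 311, and p = q + 110 = 421.
Check: 311 · 421 = 130931.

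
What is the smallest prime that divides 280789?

280789 is odd.
Digit sum 34, not divisible by 3.
Ends in 9: not divisible by 5.
7: 280789 = 7·40112 + 5
11: 280789 = 11·25526 + 3
13: 280789 = 13·21599 + 2
17: 280789 = 17·16517

17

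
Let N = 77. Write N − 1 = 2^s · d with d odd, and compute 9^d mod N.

77 − 1 = 76 = 2^2 · 19, so d = 19.
9^1 ≡ 9 (mod 77)
9^2 ≡ 9^2 = 81 ≡ 4 (mod 77)
9^4 ≡ 4^2 = 16 ≡ 16 (mod 77)
9^8 ≡ 16^2 = 256 ≡ 25 (mod 77)
9^16 ≡ 25^2 = 625 ≡ 9 (mod 77)
19 = 16 + 2 + 1 in binary powers of 2.
So 9^19 ≡ 9 · 4 · 9 ≡ 16 (mod 77).
Squaring chain: 16 → 25; never reaches −1, so base 9 is a Miller–Rabin witness that 77 is composite.

16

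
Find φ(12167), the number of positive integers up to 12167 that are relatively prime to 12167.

11638

Factor: 12167 = 23^3.
φ(12167) = 23^2·(23−1) = 11638.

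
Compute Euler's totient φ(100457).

Factor: 100457 = 7 · 113 · 127.
φ(100457) = (7−1) · (113−1) · (127−1) = 6 · 112 · 126 = 84672.

84672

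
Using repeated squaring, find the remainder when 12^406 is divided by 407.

12

12^1 ≡ 12 (mod 407)
12^2 ≡ 12^2 = 144 ≡ 144 (mod 407)
12^4 ≡ 144^2 = 20736 ≡ 386 (mod 407)
12^8 ≡ 386^2 = 148996 ≡ 34 (mod 407)
12^16 ≡ 34^2 = 1156 ≡ 342 (mod 407)
12^32 ≡ 342^2 = 116964 ≡ 155 (mod 407)
12^64 ≡ 155^2 = 24025 ≡ 12 (mod 407)
12^128 ≡ 12^2 = 144 ≡ 144 (mod 407)
12^256 ≡ 144^2 = 20736 ≡ 386 (mod 407)
406 = 256 + 128 + 16 + 4 + 2 in binary powers of 2.
So 12^406 ≡ 386 · 144 · 342 · 386 · 144 ≡ 12 (mod 407).
Since 12 ≠ 1, base 12 is a Fermat witness: 407 is composite.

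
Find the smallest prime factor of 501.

3

501 is odd.
Digit sum 6, divisible by 3.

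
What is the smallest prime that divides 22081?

71

22081 is odd.
Digit sum 13, not divisible by 3.
Ends in 1: not divisible by 5.
7: 22081 = 7·3154 + 3
11: 22081 = 11·2007 + 4
13: 22081 = 13·1698 + 7
17: 22081 = 17·1298 + 15
19: 22081 = 19·1162 + 3
23: 22081 = 23·960 + 1
29: 22081 = 29·761 + 12
31: 22081 = 31·712 + 9
37: 22081 = 37·596 + 29
41: 22081 = 41·538 + 23
43: 22081 = 43·513 + 22
47: 22081 = 47·469 + 38
53: 22081 = 53·416 + 33
59: 22081 = 59·374 + 15
61: 22081 = 61·361 + 60
67: 22081 = 67·329 + 38
71: 22081 = 71·311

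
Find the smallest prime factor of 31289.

67

31289 is odd.
Digit sum 23, not divisible by 3.
Ends in 9: not divisible by 5.
7: 31289 = 7·4469 + 6
11: 31289 = 11·2844 + 5
13: 31289 = 13·2406 + 11
17: 31289 = 17·1840 + 9
19: 31289 = 19·1646 + 15
23: 31289 = 23·1360 + 9
29: 31289 = 29·1078 + 27
31: 31289 = 31·1009 + 10
37: 31289 = 37·845 + 24
41: 31289 = 41·763 + 6
43: 31289 = 43·727 + 28
47: 31289 = 47·665 + 34
53: 31289 = 53·590 + 19
59: 31289 = 59·530 + 19
61: 31289 = 61·512 + 57
67: 31289 = 67·467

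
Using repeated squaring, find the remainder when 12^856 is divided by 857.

1

12^1 ≡ 12 (mod 857)
12^2 ≡ 12^2 = 144 ≡ 144 (mod 857)
12^4 ≡ 144^2 = 20736 ≡ 168 (mod 857)
12^8 ≡ 168^2 = 28224 ≡ 800 (mod 857)
12^16 ≡ 800^2 = 640000 ≡ 678 (mod 857)
12^32 ≡ 678^2 = 459684 ≡ 332 (mod 857)
12^64 ≡ 332^2 = 110224 ≡ 528 (mod 857)
12^128 ≡ 528^2 = 278784 ≡ 259 (mod 857)
12^256 ≡ 259^2 = 67081 ≡ 235 (mod 857)
12^512 ≡ 235^2 = 55225 ≡ 377 (mod 857)
856 = 512 + 256 + 64 + 16 + 8 in binary powers of 2.
So 12^856 ≡ 377 · 235 · 528 · 678 · 800 ≡ 1 (mod 857).
Since the result is 1, base 12 gives no evidence that 857 is composite.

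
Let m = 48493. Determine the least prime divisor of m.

48493 is odd.
Digit sum 28, not divisible by 3.
Ends in 3: not divisible by 5.
7: 48493 = 7·6927 + 4
11: 48493 = 11·4408 + 5
13: 48493 = 13·3730 + 3
17: 48493 = 17·2852 + 9
19: 48493 = 19·2552 + 5
23: 48493 = 23·2108 + 9
29: 48493 = 29·1672 + 5
31: 48493 = 31·1564 + 9
37: 48493 = 37·1310 + 23
41: 48493 = 41·1182 + 31
43: 48493 = 43·1127 + 32
47: 48493 = 47·1031 + 36
53: 48493 = 53·914 + 51
59: 48493 = 59·821 + 54
61: 48493 = 61·794 + 59
67: 48493 = 67·723 + 52
71: 48493 = 71·683

71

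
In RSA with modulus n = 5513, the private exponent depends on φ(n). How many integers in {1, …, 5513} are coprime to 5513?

5328

Factor: 5513 = 37 · 149.
φ(5513) = (37−1) · (149−1) = 36 · 148 = 5328.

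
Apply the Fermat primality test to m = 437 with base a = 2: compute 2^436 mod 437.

2^1 ≡ 2 (mod 437)
2^2 ≡ 2^2 = 4 ≡ 4 (mod 437)
2^4 ≡ 4^2 = 16 ≡ 16 (mod 437)
2^8 ≡ 16^2 = 256 ≡ 256 (mod 437)
2^16 ≡ 256^2 = 65536 ≡ 423 (mod 437)
2^32 ≡ 423^2 = 178929 ≡ 196 (mod 437)
2^64 ≡ 196^2 = 38416 ≡ 397 (mod 437)
2^128 ≡ 397^2 = 157609 ≡ 289 (mod 437)
2^256 ≡ 289^2 = 83521 ≡ 54 (mod 437)
436 = 256 + 128 + 32 + 16 + 4 in binary powers of 2.
So 2^436 ≡ 54 · 289 · 196 · 423 · 16 ≡ 358 (mod 437).
Since 358 ≠ 1, base 2 is a Fermat witness: 437 is composite.

358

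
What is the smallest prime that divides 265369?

265369 is odd.
Digit sum 31, not divisible by 3.
Ends in 9: not divisible by 5.
7: 265369 = 7·37909 + 6
11: 265369 = 11·24124 + 5
13: 265369 = 13·20413

13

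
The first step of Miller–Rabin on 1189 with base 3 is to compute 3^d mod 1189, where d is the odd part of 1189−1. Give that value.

1189 − 1 = 1188 = 2^2 · 297, so d = 297.
3^1 ≡ 3 (mod 1189)
3^2 ≡ 3^2 = 9 ≡ 9 (mod 1189)
3^4 ≡ 9^2 = 81 ≡ 81 (mod 1189)
3^8 ≡ 81^2 = 6561 ≡ 616 (mod 1189)
3^16 ≡ 616^2 = 379456 ≡ 165 (mod 1189)
3^32 ≡ 165^2 = 27225 ≡ 1067 (mod 1189)
3^64 ≡ 1067^2 = 1138489 ≡ 616 (mod 1189)
3^128 ≡ 616^2 = 379456 ≡ 165 (mod 1189)
3^256 ≡ 165^2 = 27225 ≡ 1067 (mod 1189)
297 = 256 + 32 + 8 + 1 in binary powers of 2.
So 3^297 ≡ 1067 · 1067 · 616 · 3 ≡ 495 (mod 1189).
Squaring chain: 495 → 91; never reaches −1, so base 3 is a Miller–Rabin witness that 1189 is composite.

495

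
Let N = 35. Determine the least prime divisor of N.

35 is odd.
Digit sum 8, not divisible by 3.
Ends in 5: divisible by 5.

5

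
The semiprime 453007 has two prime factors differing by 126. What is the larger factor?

739

Since p = q + 126, we have 453007 = q(q + 126), so q² + 126q − 453007 = 0.
Discriminant: 126² + 4·453007 = 15876 + 1812028 = 1827904; √1827904 = 1352.
q = (−126 + 1352)/2 = 613, and p = q + 126 = 739.
Check: 613 · 739 = 453007.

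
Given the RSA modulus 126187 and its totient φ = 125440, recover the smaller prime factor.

φ(n) = (p−1)(q−1) = n − (p+q) + 1, so p + q = 126187 − 125440 + 1 = 748.
p and q are the roots of t² − 748t + 126187 = 0.
Discriminant: 748² − 4·126187 = 559504 − 504748 = 54756; √54756 = 234.
q = (748 − 234)/2 = 257, p = (748 + 234)/2 = 491.
Check: 257 · 491 = 126187.

257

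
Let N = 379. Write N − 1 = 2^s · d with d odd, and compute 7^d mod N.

379 − 1 = 378 = 2^1 · 189, so d = 189.
7^1 ≡ 7 (mod 379)
7^2 ≡ 7^2 = 49 ≡ 49 (mod 379)
7^4 ≡ 49^2 = 2401 ≡ 127 (mod 379)
7^8 ≡ 127^2 = 16129 ≡ 211 (mod 379)
7^16 ≡ 211^2 = 44521 ≡ 178 (mod 379)
7^32 ≡ 178^2 = 31684 ≡ 227 (mod 379)
7^64 ≡ 227^2 = 51529 ≡ 364 (mod 379)
7^128 ≡ 364^2 = 132496 ≡ 225 (mod 379)
189 = 128 + 32 + 16 + 8 + 4 + 1 in binary powers of 2.
So 7^189 ≡ 225 · 227 · 178 · 211 · 127 · 7 ≡ 378 (mod 379).
Since 7^d ≡ 378 (mod 379), base 7 does not prove 379 composite.

378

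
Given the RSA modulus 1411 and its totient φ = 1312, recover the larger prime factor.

φ(n) = (p−1)(q−1) = n − (p+q) + 1, so p + q = 1411 − 1312 + 1 = 100.
p and q are the roots of t² − 100t + 1411 = 0.
Discriminant: 100² − 4·1411 = 10000 − 5644 = 4356; √4356 = 66.
q = (100 − 66)/2 = 17, p = (100 + 66)/2 = 83.
Check: 17 · 83 = 1411.

83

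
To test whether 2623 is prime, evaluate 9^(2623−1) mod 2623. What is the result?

9^1 ≡ 9 (mod 2623)
9^2 ≡ 9^2 = 81 ≡ 81 (mod 2623)
9^4 ≡ 81^2 = 6561 ≡ 1315 (mod 2623)
9^8 ≡ 1315^2 = 1729225 ≡ 668 (mod 2623)
9^16 ≡ 668^2 = 446224 ≡ 314 (mod 2623)
9^32 ≡ 314^2 = 98596 ≡ 1545 (mod 2623)
9^64 ≡ 1545^2 = 2387025 ≡ 95 (mod 2623)
9^128 ≡ 95^2 = 9025 ≡ 1156 (mod 2623)
9^256 ≡ 1156^2 = 1336336 ≡ 1229 (mod 2623)
9^512 ≡ 1229^2 = 1510441 ≡ 2216 (mod 2623)
9^1024 ≡ 2216^2 = 4910656 ≡ 400 (mod 2623)
9^2048 ≡ 400^2 = 160000 ≡ 2620 (mod 2623)
2622 = 2048 + 512 + 32 + 16 + 8 + 4 + 2 in binary powers of 2.
So 9^2622 ≡ 2620 · 2216 · 1545 · 314 · 668 · 1315 · 81 ≡ 752 (mod 2623).
Since 752 ≠ 1, base 9 is a Fermat witness: 2623 is composite.

752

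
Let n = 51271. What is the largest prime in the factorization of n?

51271 = 11 · 4661
4661 = 59 · 79
79 is prime.
So 51271 = 11 · 59 · 79; the largest prime factor is 79.

79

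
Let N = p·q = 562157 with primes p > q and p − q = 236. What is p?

Since p = q + 236, we have 562157 = q(q + 236), so q² + 236q − 562157 = 0.
Discriminant: 236² + 4·562157 = 55696 + 2248628 = 2304324; √2304324 = 1518.
q = (−236 + 1518)/2 = 641, and p = q + 236 = 877.
Check: 641 · 877 = 562157.

877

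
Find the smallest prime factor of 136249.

136249 is odd.
Digit sum 25, not divisible by 3.
Ends in 9: not divisible by 5.
7: 136249 = 7·19464 + 1
11: 136249 = 11·12386 + 3
13: 136249 = 13·10480 + 9
17: 136249 = 17·8014 + 11
19: 136249 = 19·7171

19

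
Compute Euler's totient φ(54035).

42400

Factor: 54035 = 5 · 101 · 107.
φ(54035) = (5−1) · (101−1) · (107−1) = 4 · 100 · 106 = 42400.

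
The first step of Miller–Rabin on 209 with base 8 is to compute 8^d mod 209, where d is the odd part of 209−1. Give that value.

160

209 − 1 = 208 = 2^4 · 13, so d = 13.
8^1 ≡ 8 (mod 209)
8^2 ≡ 8^2 = 64 ≡ 64 (mod 209)
8^4 ≡ 64^2 = 4096 ≡ 125 (mod 209)
8^8 ≡ 125^2 = 15625 ≡ 159 (mod 209)
13 = 8 + 4 + 1 in binary powers of 2.
So 8^13 ≡ 159 · 125 · 8 ≡ 160 (mod 209).
Squaring chain: 160 → 102 → 163 → 26; never reaches −1, so base 8 is a Miller–Rabin witness that 209 is composite.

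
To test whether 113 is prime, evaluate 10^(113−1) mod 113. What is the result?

10^1 ≡ 10 (mod 113)
10^2 ≡ 10^2 = 100 ≡ 100 (mod 113)
10^4 ≡ 100^2 = 10000 ≡ 56 (mod 113)
10^8 ≡ 56^2 = 3136 ≡ 85 (mod 113)
10^16 ≡ 85^2 = 7225 ≡ 106 (mod 113)
10^32 ≡ 106^2 = 11236 ≡ 49 (mod 113)
10^64 ≡ 49^2 = 2401 ≡ 28 (mod 113)
112 = 64 + 32 + 16 in binary powers of 2.
So 10^112 ≡ 28 · 49 · 106 ≡ 1 (mod 113).
Since the result is 1, base 10 gives no evidence that 113 is composite.

1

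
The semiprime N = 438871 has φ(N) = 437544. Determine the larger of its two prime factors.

709

φ(n) = (p−1)(q−1) = n − (p+q) + 1, so p + q = 438871 − 437544 + 1 = 1328.
p and q are the roots of t² − 1328t + 438871 = 0.
Discriminant: 1328² − 4·438871 = 1763584 − 1755484 = 8100; √8100 = 90.
q = (1328 − 90)/2 = 619, p = (1328 + 90)/2 = 709.
Check: 619 · 709 = 438871.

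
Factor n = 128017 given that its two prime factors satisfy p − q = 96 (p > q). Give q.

313

Since p = q + 96, we have 128017 = q(q + 96), so q² + 96q − 128017 = 0.
Discriminant: 96² + 4·128017 = 9216 + 512068 = 521284; √521284 = 722.
q = (−96 + 722)/2 = 313, and p = q + 96 = 409.
Check: 313 · 409 = 128017.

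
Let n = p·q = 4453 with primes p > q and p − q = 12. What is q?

Since p = q + 12, we have 4453 = q(q + 12), so q² + 12q − 4453 = 0.
Discriminant: 12² + 4·4453 = 144 + 17812 = 17956; √17956 = 134.
q = (−12 + 134)/2 = 61, and p = q + 12 = 73.
Check: 61 · 73 = 4453.

61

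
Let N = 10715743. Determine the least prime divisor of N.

10715743 is odd.
Digit sum 28, not divisible by 3.
Ends in 3: not divisible by 5.
7: 10715743 = 7·1530820 + 3
11: 10715743 = 11·974158 + 5
13: 10715743 = 13·824287 + 12
17: 10715743 = 17·630337 + 14
19: 10715743 = 19·563986 + 9
23: 10715743 = 23·465901 + 20
29: 10715743 = 29·369508 + 11
31: 10715743 = 31·345669 + 4
37: 10715743 = 37·289614 + 25
41: 10715743 = 41·261359 + 24
43: 10715743 = 43·249203 + 14
47: 10715743 = 47·227994 + 25
53: 10715743 = 53·202183 + 44
59: 10715743 = 59·181622 + 45
61: 10715743 = 61·175667 + 56
67: 10715743 = 67·159936 + 31
71: 10715743 = 71·150925 + 68
73: 10715743 = 73·146791

73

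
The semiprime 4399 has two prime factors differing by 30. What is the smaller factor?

Since p = q + 30, we have 4399 = q(q + 30), so q² + 30q − 4399 = 0.
Discriminant: 30² + 4·4399 = 900 + 17596 = 18496; √18496 = 136.
q = (−30 + 136)/2 = 53, and p = q + 30 = 83.
Check: 53 · 83 = 4399.

53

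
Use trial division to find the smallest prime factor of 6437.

41

6437 is odd.
Digit sum 20, not divisible by 3.
Ends in 7: not divisible by 5.
7: 6437 = 7·919 + 4
11: 6437 = 11·585 + 2
13: 6437 = 13·495 + 2
17: 6437 = 17·378 + 11
19: 6437 = 19·338 + 15
23: 6437 = 23·279 + 20
29: 6437 = 29·221 + 28
31: 6437 = 31·207 + 20
37: 6437 = 37·173 + 36
41: 6437 = 41·157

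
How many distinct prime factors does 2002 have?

4

2002 = 2 · 1001
1001 = 7 · 143
143 = 11 · 13
2002 = 2 · 7 · 11 · 13, which has 4 distinct prime factors.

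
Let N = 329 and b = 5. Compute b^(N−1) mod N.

303

5^1 ≡ 5 (mod 329)
5^2 ≡ 5^2 = 25 ≡ 25 (mod 329)
5^4 ≡ 25^2 = 625 ≡ 296 (mod 329)
5^8 ≡ 296^2 = 87616 ≡ 102 (mod 329)
5^16 ≡ 102^2 = 10404 ≡ 205 (mod 329)
5^32 ≡ 205^2 = 42025 ≡ 242 (mod 329)
5^64 ≡ 242^2 = 58564 ≡ 2 (mod 329)
5^128 ≡ 2^2 = 4 ≡ 4 (mod 329)
5^256 ≡ 4^2 = 16 ≡ 16 (mod 329)
328 = 256 + 64 + 8 in binary powers of 2.
So 5^328 ≡ 16 · 2 · 102 ≡ 303 (mod 329).
Since 303 ≠ 1, base 5 is a Fermat witness: 329 is composite.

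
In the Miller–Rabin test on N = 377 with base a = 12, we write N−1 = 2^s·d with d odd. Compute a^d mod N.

220

377 − 1 = 376 = 2^3 · 47, so d = 47.
12^1 ≡ 12 (mod 377)
12^2 ≡ 12^2 = 144 ≡ 144 (mod 377)
12^4 ≡ 144^2 = 20736 ≡ 1 (mod 377)
12^8 ≡ 1^2 = 1 ≡ 1 (mod 377)
12^16 ≡ 1^2 = 1 ≡ 1 (mod 377)
12^32 ≡ 1^2 = 1 ≡ 1 (mod 377)
47 = 32 + 8 + 4 + 2 + 1 in binary powers of 2.
So 12^47 ≡ 1 · 1 · 1 · 144 · 12 ≡ 220 (mod 377).
Squaring chain: 220 → 144 → 1; never reaches −1, so base 12 is a Miller–Rabin witness that 377 is composite.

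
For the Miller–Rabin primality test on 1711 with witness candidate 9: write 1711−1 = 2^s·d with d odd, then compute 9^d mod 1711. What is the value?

1711 − 1 = 1710 = 2^1 · 855, so d = 855.
9^1 ≡ 9 (mod 1711)
9^2 ≡ 9^2 = 81 ≡ 81 (mod 1711)
9^4 ≡ 81^2 = 6561 ≡ 1428 (mod 1711)
9^8 ≡ 1428^2 = 2039184 ≡ 1383 (mod 1711)
9^16 ≡ 1383^2 = 1912689 ≡ 1502 (mod 1711)
9^32 ≡ 1502^2 = 2256004 ≡ 906 (mod 1711)
9^64 ≡ 906^2 = 820836 ≡ 1267 (mod 1711)
9^128 ≡ 1267^2 = 1605289 ≡ 371 (mod 1711)
9^256 ≡ 371^2 = 137641 ≡ 761 (mod 1711)
9^512 ≡ 761^2 = 579121 ≡ 803 (mod 1711)
855 = 512 + 256 + 64 + 16 + 4 + 2 + 1 in binary powers of 2.
So 9^855 ≡ 803 · 761 · 1267 · 1502 · 1428 · 81 · 9 ≡ 1082 (mod 1711).
Squaring chain: 1082; never reaches −1, so base 9 is a Miller–Rabin witness that 1711 is composite.

1082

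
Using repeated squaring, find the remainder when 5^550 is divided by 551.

5^1 ≡ 5 (mod 551)
5^2 ≡ 5^2 = 25 ≡ 25 (mod 551)
5^4 ≡ 25^2 = 625 ≡ 74 (mod 551)
5^8 ≡ 74^2 = 5476 ≡ 517 (mod 551)
5^16 ≡ 517^2 = 267289 ≡ 54 (mod 551)
5^32 ≡ 54^2 = 2916 ≡ 161 (mod 551)
5^64 ≡ 161^2 = 25921 ≡ 24 (mod 551)
5^128 ≡ 24^2 = 576 ≡ 25 (mod 551)
5^256 ≡ 25^2 = 625 ≡ 74 (mod 551)
5^512 ≡ 74^2 = 5476 ≡ 517 (mod 551)
550 = 512 + 32 + 4 + 2 in binary powers of 2.
So 5^550 ≡ 517 · 161 · 74 · 25 ≡ 480 (mod 551).
Since 480 ≠ 1, base 5 is a Fermat witness: 551 is composite.

480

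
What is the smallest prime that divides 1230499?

1230499 is odd.
Digit sum 28, not divisible by 3.
Ends in 9: not divisible by 5.
7: 1230499 = 7·175785 + 4
11: 1230499 = 11·111863 + 6
13: 1230499 = 13·94653 + 10
17: 1230499 = 17·72382 + 5
19: 1230499 = 19·64763 + 2
23: 1230499 = 23·53499 + 22
29: 1230499 = 29·42431

29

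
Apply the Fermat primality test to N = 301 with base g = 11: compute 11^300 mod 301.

176

11^1 ≡ 11 (mod 301)
11^2 ≡ 11^2 = 121 ≡ 121 (mod 301)
11^4 ≡ 121^2 = 14641 ≡ 193 (mod 301)
11^8 ≡ 193^2 = 37249 ≡ 226 (mod 301)
11^16 ≡ 226^2 = 51076 ≡ 207 (mod 301)
11^32 ≡ 207^2 = 42849 ≡ 107 (mod 301)
11^64 ≡ 107^2 = 11449 ≡ 11 (mod 301)
11^128 ≡ 11^2 = 121 ≡ 121 (mod 301)
11^256 ≡ 121^2 = 14641 ≡ 193 (mod 301)
300 = 256 + 32 + 8 + 4 in binary powers of 2.
So 11^300 ≡ 193 · 107 · 226 · 193 ≡ 176 (mod 301).
Since 176 ≠ 1, base 11 is a Fermat witness: 301 is composite.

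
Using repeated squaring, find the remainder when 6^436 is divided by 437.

6^1 ≡ 6 (mod 437)
6^2 ≡ 6^2 = 36 ≡ 36 (mod 437)
6^4 ≡ 36^2 = 1296 ≡ 422 (mod 437)
6^8 ≡ 422^2 = 178084 ≡ 225 (mod 437)
6^16 ≡ 225^2 = 50625 ≡ 370 (mod 437)
6^32 ≡ 370^2 = 136900 ≡ 119 (mod 437)
6^64 ≡ 119^2 = 14161 ≡ 177 (mod 437)
6^128 ≡ 177^2 = 31329 ≡ 302 (mod 437)
6^256 ≡ 302^2 = 91204 ≡ 308 (mod 437)
436 = 256 + 128 + 32 + 16 + 4 in binary powers of 2.
So 6^436 ≡ 308 · 302 · 119 · 370 · 422 ≡ 118 (mod 437).
Since 118 ≠ 1, base 6 is a Fermat witness: 437 is composite.

118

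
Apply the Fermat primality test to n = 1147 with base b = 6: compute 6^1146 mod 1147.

776

6^1 ≡ 6 (mod 1147)
6^2 ≡ 6^2 = 36 ≡ 36 (mod 1147)
6^4 ≡ 36^2 = 1296 ≡ 149 (mod 1147)
6^8 ≡ 149^2 = 22201 ≡ 408 (mod 1147)
6^16 ≡ 408^2 = 166464 ≡ 149 (mod 1147)
6^32 ≡ 149^2 = 22201 ≡ 408 (mod 1147)
6^64 ≡ 408^2 = 166464 ≡ 149 (mod 1147)
6^128 ≡ 149^2 = 22201 ≡ 408 (mod 1147)
6^256 ≡ 408^2 = 166464 ≡ 149 (mod 1147)
6^512 ≡ 149^2 = 22201 ≡ 408 (mod 1147)
6^1024 ≡ 408^2 = 166464 ≡ 149 (mod 1147)
1146 = 1024 + 64 + 32 + 16 + 8 + 2 in binary powers of 2.
So 6^1146 ≡ 149 · 149 · 408 · 149 · 408 · 36 ≡ 776 (mod 1147).
Since 776 ≠ 1, base 6 is a Fermat witness: 1147 is composite.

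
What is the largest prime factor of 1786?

47

1786 = 2 · 893
893 = 19 · 47
47 is prime.
So 1786 = 2 · 19 · 47; the largest prime factor is 47.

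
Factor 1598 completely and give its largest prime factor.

47

1598 = 2 · 799
799 = 17 · 47
47 is prime.
So 1598 = 2 · 17 · 47; the largest prime factor is 47.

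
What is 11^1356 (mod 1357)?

1268

11^1 ≡ 11 (mod 1357)
11^2 ≡ 11^2 = 121 ≡ 121 (mod 1357)
11^4 ≡ 121^2 = 14641 ≡ 1071 (mod 1357)
11^8 ≡ 1071^2 = 1147041 ≡ 376 (mod 1357)
11^16 ≡ 376^2 = 141376 ≡ 248 (mod 1357)
11^32 ≡ 248^2 = 61504 ≡ 439 (mod 1357)
11^64 ≡ 439^2 = 192721 ≡ 27 (mod 1357)
11^128 ≡ 27^2 = 729 ≡ 729 (mod 1357)
11^256 ≡ 729^2 = 531441 ≡ 854 (mod 1357)
11^512 ≡ 854^2 = 729316 ≡ 607 (mod 1357)
11^1024 ≡ 607^2 = 368449 ≡ 702 (mod 1357)
1356 = 1024 + 256 + 64 + 8 + 4 in binary powers of 2.
So 11^1356 ≡ 702 · 854 · 27 · 376 · 1071 ≡ 1268 (mod 1357).
Since 1268 ≠ 1, base 11 is a Fermat witness: 1357 is composite.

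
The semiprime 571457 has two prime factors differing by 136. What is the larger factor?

Since p = q + 136, we have 571457 = q(q + 136), so q² + 136q − 571457 = 0.
Discriminant: 136² + 4·571457 = 18496 + 2285828 = 2304324; √2304324 = 1518.
q = (−136 + 1518)/2 = 691, and p = q + 136 = 827.
Check: 691 · 827 = 571457.

827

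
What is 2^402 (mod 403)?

376

2^1 ≡ 2 (mod 403)
2^2 ≡ 2^2 = 4 ≡ 4 (mod 403)
2^4 ≡ 4^2 = 16 ≡ 16 (mod 403)
2^8 ≡ 16^2 = 256 ≡ 256 (mod 403)
2^16 ≡ 256^2 = 65536 ≡ 250 (mod 403)
2^32 ≡ 250^2 = 62500 ≡ 35 (mod 403)
2^64 ≡ 35^2 = 1225 ≡ 16 (mod 403)
2^128 ≡ 16^2 = 256 ≡ 256 (mod 403)
2^256 ≡ 256^2 = 65536 ≡ 250 (mod 403)
402 = 256 + 128 + 16 + 2 in binary powers of 2.
So 2^402 ≡ 250 · 256 · 250 · 4 ≡ 376 (mod 403).
Since 376 ≠ 1, base 2 is a Fermat witness: 403 is composite.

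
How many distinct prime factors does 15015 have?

15015 = 3 · 5005
5005 = 5 · 1001
1001 = 7 · 143
143 = 11 · 13
15015 = 3 · 5 · 7 · 11 · 13, which has 5 distinct prime factors.

5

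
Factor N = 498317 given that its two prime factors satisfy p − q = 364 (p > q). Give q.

Since p = q + 364, we have 498317 = q(q + 364), so q² + 364q − 498317 = 0.
Discriminant: 364² + 4·498317 = 132496 + 1993268 = 2125764; √2125764 = 1458.
q = (−364 + 1458)/2 = 547, and p = q + 364 = 911.
Check: 547 · 911 = 498317.

547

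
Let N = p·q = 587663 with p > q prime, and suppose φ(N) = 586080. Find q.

593

φ(n) = (p−1)(q−1) = n − (p+q) + 1, so p + q = 587663 − 586080 + 1 = 1584.
p and q are the roots of t² − 1584t + 587663 = 0.
Discriminant: 1584² − 4·587663 = 2509056 − 2350652 = 158404; √158404 = 398.
q = (1584 − 398)/2 = 593, p = (1584 + 398)/2 = 991.
Check: 593 · 991 = 587663.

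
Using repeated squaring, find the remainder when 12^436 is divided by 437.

292

12^1 ≡ 12 (mod 437)
12^2 ≡ 12^2 = 144 ≡ 144 (mod 437)
12^4 ≡ 144^2 = 20736 ≡ 197 (mod 437)
12^8 ≡ 197^2 = 38809 ≡ 353 (mod 437)
12^16 ≡ 353^2 = 124609 ≡ 64 (mod 437)
12^32 ≡ 64^2 = 4096 ≡ 163 (mod 437)
12^64 ≡ 163^2 = 26569 ≡ 349 (mod 437)
12^128 ≡ 349^2 = 121801 ≡ 315 (mod 437)
12^256 ≡ 315^2 = 99225 ≡ 26 (mod 437)
436 = 256 + 128 + 32 + 16 + 4 in binary powers of 2.
So 12^436 ≡ 26 · 315 · 163 · 64 · 197 ≡ 292 (mod 437).
Since 292 ≠ 1, base 12 is a Fermat witness: 437 is composite.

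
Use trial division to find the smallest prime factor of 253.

11

253 is odd.
Digit sum 10, not divisible by 3.
Ends in 3: not divisible by 5.
7: 253 = 7·36 + 1
11: 253 = 11·23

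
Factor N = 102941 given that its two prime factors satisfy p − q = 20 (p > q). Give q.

Since p = q + 20, we have 102941 = q(q + 20), so q² + 20q − 102941 = 0.
Discriminant: 20² + 4·102941 = 400 + 411764 = 412164; √412164 = 642.
q = (−20 + 642)/2 = 311, and p = q + 20 = 331.
Check: 311 · 331 = 102941.

311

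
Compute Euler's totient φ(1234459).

1199496

Factor: 1234459 = 83 · 107 · 139.
φ(1234459) = (83−1) · (107−1) · (139−1) = 82 · 106 · 138 = 1199496.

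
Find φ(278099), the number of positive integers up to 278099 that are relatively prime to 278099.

Factor: 278099 = 47 · 61 · 97.
φ(278099) = (47−1) · (61−1) · (97−1) = 46 · 60 · 96 = 264960.

264960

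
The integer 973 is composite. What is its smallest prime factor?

973 is odd.
Digit sum 19, not divisible by 3.
Ends in 3: not divisible by 5.
7: 973 = 7·139

7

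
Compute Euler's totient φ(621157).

Factor: 621157 = 67 · 73 · 127.
φ(621157) = (67−1) · (73−1) · (127−1) = 66 · 72 · 126 = 598752.

598752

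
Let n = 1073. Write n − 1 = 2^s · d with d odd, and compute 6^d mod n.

734

1073 − 1 = 1072 = 2^4 · 67, so d = 67.
6^1 ≡ 6 (mod 1073)
6^2 ≡ 6^2 = 36 ≡ 36 (mod 1073)
6^4 ≡ 36^2 = 1296 ≡ 223 (mod 1073)
6^8 ≡ 223^2 = 49729 ≡ 371 (mod 1073)
6^16 ≡ 371^2 = 137641 ≡ 297 (mod 1073)
6^32 ≡ 297^2 = 88209 ≡ 223 (mod 1073)
6^64 ≡ 223^2 = 49729 ≡ 371 (mod 1073)
67 = 64 + 2 + 1 in binary powers of 2.
So 6^67 ≡ 371 · 36 · 6 ≡ 734 (mod 1073).
Squaring chain: 734 → 110 → 297 → 223; never reaches −1, so base 6 is a Miller–Rabin witness that 1073 is composite.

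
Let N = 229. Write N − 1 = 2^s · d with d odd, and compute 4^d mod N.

228

229 − 1 = 228 = 2^2 · 57, so d = 57.
4^1 ≡ 4 (mod 229)
4^2 ≡ 4^2 = 16 ≡ 16 (mod 229)
4^4 ≡ 16^2 = 256 ≡ 27 (mod 229)
4^8 ≡ 27^2 = 729 ≡ 42 (mod 229)
4^16 ≡ 42^2 = 1764 ≡ 161 (mod 229)
4^32 ≡ 161^2 = 25921 ≡ 44 (mod 229)
57 = 32 + 16 + 8 + 1 in binary powers of 2.
So 4^57 ≡ 44 · 161 · 42 · 4 ≡ 228 (mod 229).
Since 4^d ≡ 228 (mod 229), base 4 does not prove 229 composite.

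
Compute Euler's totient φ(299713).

281424

Factor: 299713 = 23 · 83 · 157.
φ(299713) = (23−1) · (83−1) · (157−1) = 22 · 82 · 156 = 281424.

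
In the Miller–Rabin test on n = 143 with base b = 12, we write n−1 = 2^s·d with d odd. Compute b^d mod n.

143 − 1 = 142 = 2^1 · 71, so d = 71.
12^1 ≡ 12 (mod 143)
12^2 ≡ 12^2 = 144 ≡ 1 (mod 143)
12^4 ≡ 1^2 = 1 ≡ 1 (mod 143)
12^8 ≡ 1^2 = 1 ≡ 1 (mod 143)
12^16 ≡ 1^2 = 1 ≡ 1 (mod 143)
12^32 ≡ 1^2 = 1 ≡ 1 (mod 143)
12^64 ≡ 1^2 = 1 ≡ 1 (mod 143)
71 = 64 + 4 + 2 + 1 in binary powers of 2.
So 12^71 ≡ 1 · 1 · 1 · 12 ≡ 12 (mod 143).
Squaring chain: 12; never reaches −1, so base 12 is a Miller–Rabin witness that 143 is composite.

12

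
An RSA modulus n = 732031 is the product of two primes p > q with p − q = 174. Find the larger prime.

Since p = q + 174, we have 732031 = q(q + 174), so q² + 174q − 732031 = 0.
Discriminant: 174² + 4·732031 = 30276 + 2928124 = 2958400; √2958400 = 1720.
q = (−174 + 1720)/2 = 773, and p = q + 174 = 947.
Check: 773 · 947 = 732031.

947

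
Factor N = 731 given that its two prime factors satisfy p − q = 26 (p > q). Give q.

17

Since p = q + 26, we have 731 = q(q + 26), so q² + 26q − 731 = 0.
Discriminant: 26² + 4·731 = 676 + 2924 = 3600; √3600 = 60.
q = (−26 + 60)/2 = 17, and p = q + 26 = 43.
Check: 17 · 43 = 731.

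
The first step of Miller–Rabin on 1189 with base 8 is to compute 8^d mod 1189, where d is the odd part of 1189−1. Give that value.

1189 − 1 = 1188 = 2^2 · 297, so d = 297.
8^1 ≡ 8 (mod 1189)
8^2 ≡ 8^2 = 64 ≡ 64 (mod 1189)
8^4 ≡ 64^2 = 4096 ≡ 529 (mod 1189)
8^8 ≡ 529^2 = 279841 ≡ 426 (mod 1189)
8^16 ≡ 426^2 = 181476 ≡ 748 (mod 1189)
8^32 ≡ 748^2 = 559504 ≡ 674 (mod 1189)
8^64 ≡ 674^2 = 454276 ≡ 78 (mod 1189)
8^128 ≡ 78^2 = 6084 ≡ 139 (mod 1189)
8^256 ≡ 139^2 = 19321 ≡ 297 (mod 1189)
297 = 256 + 32 + 8 + 1 in binary powers of 2.
So 8^297 ≡ 297 · 674 · 426 · 8 ≡ 39 (mod 1189).
Squaring chain: 39 → 332; never reaches −1, so base 8 is a Miller–Rabin witness that 1189 is composite.

39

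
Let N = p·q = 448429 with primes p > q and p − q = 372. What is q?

Since p = q + 372, we have 448429 = q(q + 372), so q² + 372q − 448429 = 0.
Discriminant: 372² + 4·448429 = 138384 + 1793716 = 1932100; √1932100 = 1390.
q = (−372 + 1390)/2 = 509, and p = q + 372 = 881.
Check: 509 · 881 = 448429.

509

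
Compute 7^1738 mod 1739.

636

7^1 ≡ 7 (mod 1739)
7^2 ≡ 7^2 = 49 ≡ 49 (mod 1739)
7^4 ≡ 49^2 = 2401 ≡ 662 (mod 1739)
7^8 ≡ 662^2 = 438244 ≡ 16 (mod 1739)
7^16 ≡ 16^2 = 256 ≡ 256 (mod 1739)
7^32 ≡ 256^2 = 65536 ≡ 1193 (mod 1739)
7^64 ≡ 1193^2 = 1423249 ≡ 747 (mod 1739)
7^128 ≡ 747^2 = 558009 ≡ 1529 (mod 1739)
7^256 ≡ 1529^2 = 2337841 ≡ 625 (mod 1739)
7^512 ≡ 625^2 = 390625 ≡ 1089 (mod 1739)
7^1024 ≡ 1089^2 = 1185921 ≡ 1662 (mod 1739)
1738 = 1024 + 512 + 128 + 64 + 8 + 2 in binary powers of 2.
So 7^1738 ≡ 1662 · 1089 · 1529 · 747 · 16 · 49 ≡ 636 (mod 1739).
Since 636 ≠ 1, base 7 is a Fermat witness: 1739 is composite.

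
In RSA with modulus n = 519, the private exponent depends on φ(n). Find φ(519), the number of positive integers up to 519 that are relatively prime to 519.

Factor: 519 = 3 · 173.
φ(519) = (3−1) · (173−1) = 2 · 172 = 344.

344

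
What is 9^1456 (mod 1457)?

9^1 ≡ 9 (mod 1457)
9^2 ≡ 9^2 = 81 ≡ 81 (mod 1457)
9^4 ≡ 81^2 = 6561 ≡ 733 (mod 1457)
9^8 ≡ 733^2 = 537289 ≡ 1113 (mod 1457)
9^16 ≡ 1113^2 = 1238769 ≡ 319 (mod 1457)
9^32 ≡ 319^2 = 101761 ≡ 1228 (mod 1457)
9^64 ≡ 1228^2 = 1507984 ≡ 1446 (mod 1457)
9^128 ≡ 1446^2 = 2090916 ≡ 121 (mod 1457)
9^256 ≡ 121^2 = 14641 ≡ 71 (mod 1457)
9^512 ≡ 71^2 = 5041 ≡ 670 (mod 1457)
9^1024 ≡ 670^2 = 448900 ≡ 144 (mod 1457)
1456 = 1024 + 256 + 128 + 32 + 16 in binary powers of 2.
So 9^1456 ≡ 144 · 71 · 121 · 1228 · 319 ≡ 1001 (mod 1457).
Since 1001 ≠ 1, base 9 is a Fermat witness: 1457 is composite.

1001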